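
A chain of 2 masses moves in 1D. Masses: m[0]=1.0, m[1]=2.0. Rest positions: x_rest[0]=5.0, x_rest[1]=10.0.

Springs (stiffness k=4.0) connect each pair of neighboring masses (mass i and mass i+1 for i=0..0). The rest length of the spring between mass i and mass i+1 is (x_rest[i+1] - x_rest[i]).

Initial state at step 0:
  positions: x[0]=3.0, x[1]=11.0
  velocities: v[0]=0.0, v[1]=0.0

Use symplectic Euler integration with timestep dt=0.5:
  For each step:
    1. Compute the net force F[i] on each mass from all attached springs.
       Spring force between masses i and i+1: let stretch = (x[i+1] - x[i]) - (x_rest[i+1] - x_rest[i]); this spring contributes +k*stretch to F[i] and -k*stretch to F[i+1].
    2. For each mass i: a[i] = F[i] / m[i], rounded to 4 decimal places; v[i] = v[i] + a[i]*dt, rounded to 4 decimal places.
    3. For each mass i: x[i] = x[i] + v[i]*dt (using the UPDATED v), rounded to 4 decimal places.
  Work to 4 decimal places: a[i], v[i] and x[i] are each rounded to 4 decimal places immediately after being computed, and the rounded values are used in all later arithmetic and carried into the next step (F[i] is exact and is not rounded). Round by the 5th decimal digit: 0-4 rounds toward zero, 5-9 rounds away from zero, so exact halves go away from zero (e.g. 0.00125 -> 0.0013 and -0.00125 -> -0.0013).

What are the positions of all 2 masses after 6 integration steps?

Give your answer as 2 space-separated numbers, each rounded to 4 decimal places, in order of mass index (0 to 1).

Answer: 6.6563 9.1719

Derivation:
Step 0: x=[3.0000 11.0000] v=[0.0000 0.0000]
Step 1: x=[6.0000 9.5000] v=[6.0000 -3.0000]
Step 2: x=[7.5000 8.7500] v=[3.0000 -1.5000]
Step 3: x=[5.2500 9.8750] v=[-4.5000 2.2500]
Step 4: x=[2.6250 11.1875] v=[-5.2500 2.6250]
Step 5: x=[3.5625 10.7188] v=[1.8750 -0.9375]
Step 6: x=[6.6563 9.1719] v=[6.1876 -3.0938]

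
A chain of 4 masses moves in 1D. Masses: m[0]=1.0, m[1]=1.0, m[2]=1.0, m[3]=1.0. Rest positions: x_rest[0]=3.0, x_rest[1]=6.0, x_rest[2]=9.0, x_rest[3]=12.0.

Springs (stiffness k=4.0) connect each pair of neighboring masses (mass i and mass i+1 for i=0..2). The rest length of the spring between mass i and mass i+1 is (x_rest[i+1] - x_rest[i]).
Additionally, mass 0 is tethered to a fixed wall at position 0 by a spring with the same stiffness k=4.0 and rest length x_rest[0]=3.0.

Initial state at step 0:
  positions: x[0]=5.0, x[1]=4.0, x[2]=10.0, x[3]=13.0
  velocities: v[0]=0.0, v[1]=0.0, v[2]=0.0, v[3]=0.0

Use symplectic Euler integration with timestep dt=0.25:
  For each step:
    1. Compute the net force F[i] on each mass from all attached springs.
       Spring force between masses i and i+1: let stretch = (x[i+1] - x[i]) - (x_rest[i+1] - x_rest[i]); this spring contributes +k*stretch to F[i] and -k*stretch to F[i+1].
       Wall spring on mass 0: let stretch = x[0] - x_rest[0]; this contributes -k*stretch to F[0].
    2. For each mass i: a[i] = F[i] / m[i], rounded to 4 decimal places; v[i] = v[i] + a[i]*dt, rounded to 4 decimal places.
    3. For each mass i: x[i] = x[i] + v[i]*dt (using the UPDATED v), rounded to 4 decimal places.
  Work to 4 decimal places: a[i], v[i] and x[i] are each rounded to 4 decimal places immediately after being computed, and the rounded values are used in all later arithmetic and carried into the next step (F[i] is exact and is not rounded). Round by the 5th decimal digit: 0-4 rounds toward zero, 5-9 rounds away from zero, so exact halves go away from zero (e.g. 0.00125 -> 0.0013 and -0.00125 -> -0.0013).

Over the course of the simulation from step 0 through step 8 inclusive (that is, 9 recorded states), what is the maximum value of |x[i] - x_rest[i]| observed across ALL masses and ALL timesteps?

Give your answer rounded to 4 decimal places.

Step 0: x=[5.0000 4.0000 10.0000 13.0000] v=[0.0000 0.0000 0.0000 0.0000]
Step 1: x=[3.5000 5.7500 9.2500 13.0000] v=[-6.0000 7.0000 -3.0000 0.0000]
Step 2: x=[1.6875 7.8125 8.5625 12.8125] v=[-7.2500 8.2500 -2.7500 -0.7500]
Step 3: x=[0.9844 8.5313 8.7500 12.3125] v=[-2.8125 2.8750 0.7500 -2.0000]
Step 4: x=[1.9219 7.4180 9.7735 11.6719] v=[3.7500 -4.4532 4.0938 -2.5625]
Step 5: x=[3.7530 5.5196 10.6827 11.3067] v=[7.3242 -7.5938 3.6367 -1.4609]
Step 6: x=[5.0875 4.4703 10.4571 11.5355] v=[5.3378 -4.1973 -0.9024 0.9151]
Step 7: x=[4.9958 5.0720 9.0044 12.2447] v=[-0.3669 2.4067 -5.8108 2.8367]
Step 8: x=[3.6742 6.6377 7.3787 12.8938] v=[-5.2865 6.2629 -6.5029 2.5964]
Max displacement = 2.5313

Answer: 2.5313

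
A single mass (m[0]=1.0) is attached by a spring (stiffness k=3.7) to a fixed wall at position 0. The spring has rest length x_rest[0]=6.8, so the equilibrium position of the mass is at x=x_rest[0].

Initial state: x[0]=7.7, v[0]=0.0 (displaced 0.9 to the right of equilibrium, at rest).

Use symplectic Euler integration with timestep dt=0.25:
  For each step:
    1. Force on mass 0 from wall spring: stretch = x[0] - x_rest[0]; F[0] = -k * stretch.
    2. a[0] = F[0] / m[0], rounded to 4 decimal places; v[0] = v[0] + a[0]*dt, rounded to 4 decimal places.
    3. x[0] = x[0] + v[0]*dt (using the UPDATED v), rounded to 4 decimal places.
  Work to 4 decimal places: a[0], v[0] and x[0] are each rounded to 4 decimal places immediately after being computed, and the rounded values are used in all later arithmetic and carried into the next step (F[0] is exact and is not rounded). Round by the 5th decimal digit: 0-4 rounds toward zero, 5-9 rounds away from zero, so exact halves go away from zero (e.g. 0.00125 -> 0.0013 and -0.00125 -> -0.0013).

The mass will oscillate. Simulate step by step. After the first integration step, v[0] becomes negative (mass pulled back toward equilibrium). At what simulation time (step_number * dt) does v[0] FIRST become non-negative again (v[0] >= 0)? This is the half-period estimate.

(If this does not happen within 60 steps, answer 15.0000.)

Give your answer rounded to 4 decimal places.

Answer: 1.7500

Derivation:
Step 0: x=[7.7000] v=[0.0000]
Step 1: x=[7.4919] v=[-0.8325]
Step 2: x=[7.1238] v=[-1.4725]
Step 3: x=[6.6808] v=[-1.7720]
Step 4: x=[6.2654] v=[-1.6618]
Step 5: x=[5.9736] v=[-1.1673]
Step 6: x=[5.8729] v=[-0.4029]
Step 7: x=[5.9866] v=[0.4547]
First v>=0 after going negative at step 7, time=1.7500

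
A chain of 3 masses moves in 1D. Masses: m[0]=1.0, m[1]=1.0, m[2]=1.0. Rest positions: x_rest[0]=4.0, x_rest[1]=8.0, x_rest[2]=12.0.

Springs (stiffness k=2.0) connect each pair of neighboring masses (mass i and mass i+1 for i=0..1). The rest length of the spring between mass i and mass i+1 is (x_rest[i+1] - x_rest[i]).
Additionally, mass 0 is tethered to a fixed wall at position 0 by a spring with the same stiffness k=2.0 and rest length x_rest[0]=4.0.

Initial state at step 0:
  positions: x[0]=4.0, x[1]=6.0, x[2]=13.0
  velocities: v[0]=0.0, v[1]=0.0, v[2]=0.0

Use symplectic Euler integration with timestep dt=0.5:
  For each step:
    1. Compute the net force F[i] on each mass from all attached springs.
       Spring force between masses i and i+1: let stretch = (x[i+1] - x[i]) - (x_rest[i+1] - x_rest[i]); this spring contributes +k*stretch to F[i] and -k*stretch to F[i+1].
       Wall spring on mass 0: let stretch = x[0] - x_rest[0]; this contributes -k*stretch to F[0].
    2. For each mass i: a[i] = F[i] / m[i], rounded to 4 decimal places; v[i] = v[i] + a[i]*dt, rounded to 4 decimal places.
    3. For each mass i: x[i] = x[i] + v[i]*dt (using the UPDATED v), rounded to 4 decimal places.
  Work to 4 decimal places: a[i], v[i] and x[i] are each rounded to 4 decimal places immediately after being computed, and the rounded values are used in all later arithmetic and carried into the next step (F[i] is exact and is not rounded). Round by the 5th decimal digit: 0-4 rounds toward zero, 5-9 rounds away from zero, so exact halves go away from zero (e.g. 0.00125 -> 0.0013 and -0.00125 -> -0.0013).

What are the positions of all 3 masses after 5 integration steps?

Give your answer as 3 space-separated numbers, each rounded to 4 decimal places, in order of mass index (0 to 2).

Answer: 4.0625 7.4688 12.5000

Derivation:
Step 0: x=[4.0000 6.0000 13.0000] v=[0.0000 0.0000 0.0000]
Step 1: x=[3.0000 8.5000 11.5000] v=[-2.0000 5.0000 -3.0000]
Step 2: x=[3.2500 9.7500 10.5000] v=[0.5000 2.5000 -2.0000]
Step 3: x=[5.1250 8.1250 11.1250] v=[3.7500 -3.2500 1.2500]
Step 4: x=[5.9375 6.5000 12.2500] v=[1.6250 -3.2500 2.2500]
Step 5: x=[4.0625 7.4688 12.5000] v=[-3.7500 1.9375 0.5000]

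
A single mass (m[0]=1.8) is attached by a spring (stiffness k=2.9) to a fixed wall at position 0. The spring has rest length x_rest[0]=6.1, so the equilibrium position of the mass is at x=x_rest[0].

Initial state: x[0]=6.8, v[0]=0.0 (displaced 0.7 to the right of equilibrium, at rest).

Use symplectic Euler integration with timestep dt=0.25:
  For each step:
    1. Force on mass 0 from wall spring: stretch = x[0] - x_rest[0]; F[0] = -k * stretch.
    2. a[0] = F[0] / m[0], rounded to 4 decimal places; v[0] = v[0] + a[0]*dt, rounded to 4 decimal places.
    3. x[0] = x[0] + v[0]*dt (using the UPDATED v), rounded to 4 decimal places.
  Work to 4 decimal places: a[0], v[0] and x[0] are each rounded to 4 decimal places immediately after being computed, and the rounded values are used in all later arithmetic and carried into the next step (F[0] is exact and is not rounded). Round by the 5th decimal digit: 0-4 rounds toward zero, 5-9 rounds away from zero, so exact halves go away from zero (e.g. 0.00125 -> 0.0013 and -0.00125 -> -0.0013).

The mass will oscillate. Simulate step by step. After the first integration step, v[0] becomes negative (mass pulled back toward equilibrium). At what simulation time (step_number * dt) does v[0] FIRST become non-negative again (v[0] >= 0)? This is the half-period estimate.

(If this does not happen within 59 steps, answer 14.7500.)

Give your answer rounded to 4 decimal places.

Step 0: x=[6.8000] v=[0.0000]
Step 1: x=[6.7295] v=[-0.2820]
Step 2: x=[6.5956] v=[-0.5356]
Step 3: x=[6.4118] v=[-0.7352]
Step 4: x=[6.1966] v=[-0.8608]
Step 5: x=[5.9717] v=[-0.8997]
Step 6: x=[5.7597] v=[-0.8480]
Step 7: x=[5.5820] v=[-0.7109]
Step 8: x=[5.4564] v=[-0.5023]
Step 9: x=[5.3956] v=[-0.2431]
Step 10: x=[5.4058] v=[0.0406]
First v>=0 after going negative at step 10, time=2.5000

Answer: 2.5000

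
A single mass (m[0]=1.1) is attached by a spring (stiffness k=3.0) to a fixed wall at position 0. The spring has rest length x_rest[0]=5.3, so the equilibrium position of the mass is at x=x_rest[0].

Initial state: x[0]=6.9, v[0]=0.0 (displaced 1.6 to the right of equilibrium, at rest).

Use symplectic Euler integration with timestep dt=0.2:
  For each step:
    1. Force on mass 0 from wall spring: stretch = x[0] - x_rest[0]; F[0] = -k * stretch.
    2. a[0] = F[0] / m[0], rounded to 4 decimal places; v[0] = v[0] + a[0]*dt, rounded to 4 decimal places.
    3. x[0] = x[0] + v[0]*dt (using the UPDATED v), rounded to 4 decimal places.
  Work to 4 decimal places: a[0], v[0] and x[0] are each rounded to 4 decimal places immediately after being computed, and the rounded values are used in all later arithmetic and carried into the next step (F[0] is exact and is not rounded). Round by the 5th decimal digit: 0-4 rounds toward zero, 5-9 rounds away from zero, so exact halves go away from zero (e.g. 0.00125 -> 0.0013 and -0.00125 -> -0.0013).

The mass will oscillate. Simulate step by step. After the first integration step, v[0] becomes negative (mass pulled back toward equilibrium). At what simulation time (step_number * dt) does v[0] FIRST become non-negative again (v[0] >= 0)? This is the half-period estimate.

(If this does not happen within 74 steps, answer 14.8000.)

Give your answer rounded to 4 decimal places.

Answer: 2.0000

Derivation:
Step 0: x=[6.9000] v=[0.0000]
Step 1: x=[6.7255] v=[-0.8727]
Step 2: x=[6.3955] v=[-1.6502]
Step 3: x=[5.9460] v=[-2.2477]
Step 4: x=[5.4260] v=[-2.6001]
Step 5: x=[4.8922] v=[-2.6688]
Step 6: x=[4.4029] v=[-2.4464]
Step 7: x=[4.0115] v=[-1.9571]
Step 8: x=[3.7606] v=[-1.2543]
Step 9: x=[3.6777] v=[-0.4146]
Step 10: x=[3.7718] v=[0.4703]
First v>=0 after going negative at step 10, time=2.0000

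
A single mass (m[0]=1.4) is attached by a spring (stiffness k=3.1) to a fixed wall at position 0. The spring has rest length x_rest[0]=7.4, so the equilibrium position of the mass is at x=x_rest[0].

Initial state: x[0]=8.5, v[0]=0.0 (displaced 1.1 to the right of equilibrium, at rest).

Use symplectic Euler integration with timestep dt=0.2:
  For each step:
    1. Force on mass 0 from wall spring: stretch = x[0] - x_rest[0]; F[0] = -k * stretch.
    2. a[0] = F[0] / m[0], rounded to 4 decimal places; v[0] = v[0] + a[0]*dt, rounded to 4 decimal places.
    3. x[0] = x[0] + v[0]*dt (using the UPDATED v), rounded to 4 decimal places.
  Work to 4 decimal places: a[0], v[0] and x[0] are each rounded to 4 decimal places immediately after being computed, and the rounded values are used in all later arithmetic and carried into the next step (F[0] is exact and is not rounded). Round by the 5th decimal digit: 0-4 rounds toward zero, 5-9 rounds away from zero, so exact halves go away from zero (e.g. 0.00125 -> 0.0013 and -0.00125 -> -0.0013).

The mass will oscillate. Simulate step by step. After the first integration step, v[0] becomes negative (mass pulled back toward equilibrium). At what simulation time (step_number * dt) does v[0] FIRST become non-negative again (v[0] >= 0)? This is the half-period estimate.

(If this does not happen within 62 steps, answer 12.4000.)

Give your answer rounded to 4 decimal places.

Step 0: x=[8.5000] v=[0.0000]
Step 1: x=[8.4026] v=[-0.4871]
Step 2: x=[8.2164] v=[-0.9311]
Step 3: x=[7.9579] v=[-1.2926]
Step 4: x=[7.6500] v=[-1.5397]
Step 5: x=[7.3199] v=[-1.6504]
Step 6: x=[6.9969] v=[-1.6149]
Step 7: x=[6.7096] v=[-1.4364]
Step 8: x=[6.4835] v=[-1.1307]
Step 9: x=[6.3385] v=[-0.7248]
Step 10: x=[6.2876] v=[-0.2547]
Step 11: x=[6.3352] v=[0.2379]
First v>=0 after going negative at step 11, time=2.2000

Answer: 2.2000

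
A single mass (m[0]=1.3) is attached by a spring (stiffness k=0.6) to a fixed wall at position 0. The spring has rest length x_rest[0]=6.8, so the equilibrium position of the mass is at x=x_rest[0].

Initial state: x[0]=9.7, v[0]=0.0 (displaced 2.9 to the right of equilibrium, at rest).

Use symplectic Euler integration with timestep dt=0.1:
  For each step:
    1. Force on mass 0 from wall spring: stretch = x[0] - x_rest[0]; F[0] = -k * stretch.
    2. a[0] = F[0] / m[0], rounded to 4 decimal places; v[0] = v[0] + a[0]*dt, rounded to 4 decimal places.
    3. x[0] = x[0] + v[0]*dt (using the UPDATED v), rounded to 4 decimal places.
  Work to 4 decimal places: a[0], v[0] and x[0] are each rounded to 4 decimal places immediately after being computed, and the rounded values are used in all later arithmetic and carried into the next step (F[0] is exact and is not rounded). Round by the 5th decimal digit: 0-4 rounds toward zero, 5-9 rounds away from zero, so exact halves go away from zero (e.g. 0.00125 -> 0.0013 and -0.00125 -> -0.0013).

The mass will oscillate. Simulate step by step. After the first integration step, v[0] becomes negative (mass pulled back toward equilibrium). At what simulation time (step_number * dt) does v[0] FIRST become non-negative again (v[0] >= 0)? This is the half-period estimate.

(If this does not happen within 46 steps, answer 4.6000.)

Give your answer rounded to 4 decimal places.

Answer: 4.6000

Derivation:
Step 0: x=[9.7000] v=[0.0000]
Step 1: x=[9.6866] v=[-0.1339]
Step 2: x=[9.6599] v=[-0.2671]
Step 3: x=[9.6200] v=[-0.3991]
Step 4: x=[9.5671] v=[-0.5293]
Step 5: x=[9.5014] v=[-0.6570]
Step 6: x=[9.4232] v=[-0.7817]
Step 7: x=[9.3329] v=[-0.9028]
Step 8: x=[9.2309] v=[-1.0197]
Step 9: x=[9.1177] v=[-1.1319]
Step 10: x=[8.9938] v=[-1.2389]
Step 11: x=[8.8598] v=[-1.3402]
Step 12: x=[8.7163] v=[-1.4353]
Step 13: x=[8.5639] v=[-1.5237]
Step 14: x=[8.4034] v=[-1.6051]
Step 15: x=[8.2355] v=[-1.6791]
Step 16: x=[8.0610] v=[-1.7454]
Step 17: x=[7.8806] v=[-1.8036]
Step 18: x=[7.6953] v=[-1.8535]
Step 19: x=[7.5058] v=[-1.8948]
Step 20: x=[7.3131] v=[-1.9274]
Step 21: x=[7.1180] v=[-1.9511]
Step 22: x=[6.9214] v=[-1.9658]
Step 23: x=[6.7243] v=[-1.9714]
Step 24: x=[6.5275] v=[-1.9679]
Step 25: x=[6.3320] v=[-1.9553]
Step 26: x=[6.1386] v=[-1.9337]
Step 27: x=[5.9483] v=[-1.9032]
Step 28: x=[5.7619] v=[-1.8639]
Step 29: x=[5.5803] v=[-1.8160]
Step 30: x=[5.4043] v=[-1.7597]
Step 31: x=[5.2348] v=[-1.6953]
Step 32: x=[5.0725] v=[-1.6231]
Step 33: x=[4.9182] v=[-1.5434]
Step 34: x=[4.7725] v=[-1.4566]
Step 35: x=[4.6362] v=[-1.3630]
Step 36: x=[4.5099] v=[-1.2631]
Step 37: x=[4.3942] v=[-1.1574]
Step 38: x=[4.2896] v=[-1.0464]
Step 39: x=[4.1966] v=[-0.9305]
Step 40: x=[4.1156] v=[-0.8103]
Step 41: x=[4.0470] v=[-0.6864]
Step 42: x=[3.9911] v=[-0.5593]
Step 43: x=[3.9481] v=[-0.4297]
Step 44: x=[3.9183] v=[-0.2981]
Step 45: x=[3.9018] v=[-0.1651]
Step 46: x=[3.8987] v=[-0.0313]
v[0] did not become non-negative within 46 steps; using fallback time=4.6000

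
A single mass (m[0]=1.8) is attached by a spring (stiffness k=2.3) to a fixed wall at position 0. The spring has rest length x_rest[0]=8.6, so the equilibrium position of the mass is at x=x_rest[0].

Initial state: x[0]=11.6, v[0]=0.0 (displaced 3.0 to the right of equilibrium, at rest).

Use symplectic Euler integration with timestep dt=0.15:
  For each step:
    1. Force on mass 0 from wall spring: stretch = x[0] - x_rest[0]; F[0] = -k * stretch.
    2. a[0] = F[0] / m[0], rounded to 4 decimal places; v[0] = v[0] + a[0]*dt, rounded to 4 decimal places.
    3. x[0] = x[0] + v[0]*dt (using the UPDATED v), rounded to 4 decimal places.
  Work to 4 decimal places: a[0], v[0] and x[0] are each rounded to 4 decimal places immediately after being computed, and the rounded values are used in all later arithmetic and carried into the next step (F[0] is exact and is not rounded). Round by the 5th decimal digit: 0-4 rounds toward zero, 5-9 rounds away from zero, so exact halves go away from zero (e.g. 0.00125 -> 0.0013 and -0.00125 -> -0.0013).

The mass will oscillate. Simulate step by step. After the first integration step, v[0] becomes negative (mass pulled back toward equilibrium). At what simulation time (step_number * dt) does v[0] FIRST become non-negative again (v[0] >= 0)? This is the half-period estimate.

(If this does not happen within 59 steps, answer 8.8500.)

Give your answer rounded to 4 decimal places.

Step 0: x=[11.6000] v=[0.0000]
Step 1: x=[11.5138] v=[-0.5750]
Step 2: x=[11.3438] v=[-1.1335]
Step 3: x=[11.0949] v=[-1.6594]
Step 4: x=[10.7743] v=[-2.1376]
Step 5: x=[10.3912] v=[-2.5543]
Step 6: x=[9.9566] v=[-2.8976]
Step 7: x=[9.4830] v=[-3.1576]
Step 8: x=[8.9840] v=[-3.3268]
Step 9: x=[8.4739] v=[-3.4004]
Step 10: x=[7.9675] v=[-3.3762]
Step 11: x=[7.4793] v=[-3.2550]
Step 12: x=[7.0233] v=[-3.0402]
Step 13: x=[6.6126] v=[-2.7380]
Step 14: x=[6.2590] v=[-2.3571]
Step 15: x=[5.9727] v=[-1.9084]
Step 16: x=[5.7620] v=[-1.4048]
Step 17: x=[5.6329] v=[-0.8609]
Step 18: x=[5.5891] v=[-0.2922]
Step 19: x=[5.6318] v=[0.2849]
First v>=0 after going negative at step 19, time=2.8500

Answer: 2.8500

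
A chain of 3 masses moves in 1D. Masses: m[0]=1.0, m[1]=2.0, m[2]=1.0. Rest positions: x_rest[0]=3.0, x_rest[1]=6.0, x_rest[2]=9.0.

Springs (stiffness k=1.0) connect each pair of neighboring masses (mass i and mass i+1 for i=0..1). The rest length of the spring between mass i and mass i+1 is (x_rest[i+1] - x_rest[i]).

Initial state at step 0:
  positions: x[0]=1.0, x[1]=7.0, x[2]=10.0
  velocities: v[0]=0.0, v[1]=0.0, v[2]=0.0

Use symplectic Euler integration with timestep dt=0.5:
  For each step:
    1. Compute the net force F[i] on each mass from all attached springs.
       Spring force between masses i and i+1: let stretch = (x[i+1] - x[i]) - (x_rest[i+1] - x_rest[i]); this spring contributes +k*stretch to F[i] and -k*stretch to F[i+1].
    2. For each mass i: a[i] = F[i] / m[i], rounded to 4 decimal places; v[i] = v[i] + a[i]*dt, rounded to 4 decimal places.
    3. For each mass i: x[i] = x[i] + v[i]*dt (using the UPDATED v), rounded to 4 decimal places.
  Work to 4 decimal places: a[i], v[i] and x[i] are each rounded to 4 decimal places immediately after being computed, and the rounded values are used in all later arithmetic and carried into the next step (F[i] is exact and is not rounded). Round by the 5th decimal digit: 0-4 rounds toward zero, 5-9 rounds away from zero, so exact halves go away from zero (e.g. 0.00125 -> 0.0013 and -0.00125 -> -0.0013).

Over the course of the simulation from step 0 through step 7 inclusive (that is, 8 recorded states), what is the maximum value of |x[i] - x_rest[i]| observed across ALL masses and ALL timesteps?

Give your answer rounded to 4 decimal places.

Step 0: x=[1.0000 7.0000 10.0000] v=[0.0000 0.0000 0.0000]
Step 1: x=[1.7500 6.6250 10.0000] v=[1.5000 -0.7500 0.0000]
Step 2: x=[2.9688 6.0625 9.9063] v=[2.4375 -1.1250 -0.1875]
Step 3: x=[4.2110 5.5938 9.6016] v=[2.4844 -0.9375 -0.6094]
Step 4: x=[5.0489 5.4532 9.0450] v=[1.6758 -0.2813 -1.1133]
Step 5: x=[5.2379 5.7110 8.3404] v=[0.3780 0.5156 -1.4092]
Step 6: x=[4.7952 6.2384 7.7285] v=[-0.8855 1.0547 -1.2239]
Step 7: x=[3.9633 6.7717 7.4940] v=[-1.6639 1.0665 -0.4690]
Max displacement = 2.2379

Answer: 2.2379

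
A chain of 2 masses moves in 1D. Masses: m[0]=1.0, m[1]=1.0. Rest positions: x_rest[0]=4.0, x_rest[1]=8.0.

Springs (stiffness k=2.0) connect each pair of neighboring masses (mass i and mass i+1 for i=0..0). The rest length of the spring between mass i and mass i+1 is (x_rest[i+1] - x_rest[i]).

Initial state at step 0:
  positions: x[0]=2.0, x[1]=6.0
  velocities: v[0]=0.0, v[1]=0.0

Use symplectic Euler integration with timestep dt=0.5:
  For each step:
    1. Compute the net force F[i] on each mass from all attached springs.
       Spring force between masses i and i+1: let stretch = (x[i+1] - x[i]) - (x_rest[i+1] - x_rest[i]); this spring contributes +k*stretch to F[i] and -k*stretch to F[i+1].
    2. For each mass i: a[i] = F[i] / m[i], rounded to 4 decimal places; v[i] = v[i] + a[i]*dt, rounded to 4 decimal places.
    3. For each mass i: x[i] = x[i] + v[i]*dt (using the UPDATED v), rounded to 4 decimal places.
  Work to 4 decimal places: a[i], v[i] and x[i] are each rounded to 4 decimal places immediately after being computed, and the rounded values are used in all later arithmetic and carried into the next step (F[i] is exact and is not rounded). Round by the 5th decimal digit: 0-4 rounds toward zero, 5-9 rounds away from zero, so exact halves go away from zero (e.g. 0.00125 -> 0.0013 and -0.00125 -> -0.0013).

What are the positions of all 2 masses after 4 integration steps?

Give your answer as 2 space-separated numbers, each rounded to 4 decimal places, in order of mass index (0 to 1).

Step 0: x=[2.0000 6.0000] v=[0.0000 0.0000]
Step 1: x=[2.0000 6.0000] v=[0.0000 0.0000]
Step 2: x=[2.0000 6.0000] v=[0.0000 0.0000]
Step 3: x=[2.0000 6.0000] v=[0.0000 0.0000]
Step 4: x=[2.0000 6.0000] v=[0.0000 0.0000]

Answer: 2.0000 6.0000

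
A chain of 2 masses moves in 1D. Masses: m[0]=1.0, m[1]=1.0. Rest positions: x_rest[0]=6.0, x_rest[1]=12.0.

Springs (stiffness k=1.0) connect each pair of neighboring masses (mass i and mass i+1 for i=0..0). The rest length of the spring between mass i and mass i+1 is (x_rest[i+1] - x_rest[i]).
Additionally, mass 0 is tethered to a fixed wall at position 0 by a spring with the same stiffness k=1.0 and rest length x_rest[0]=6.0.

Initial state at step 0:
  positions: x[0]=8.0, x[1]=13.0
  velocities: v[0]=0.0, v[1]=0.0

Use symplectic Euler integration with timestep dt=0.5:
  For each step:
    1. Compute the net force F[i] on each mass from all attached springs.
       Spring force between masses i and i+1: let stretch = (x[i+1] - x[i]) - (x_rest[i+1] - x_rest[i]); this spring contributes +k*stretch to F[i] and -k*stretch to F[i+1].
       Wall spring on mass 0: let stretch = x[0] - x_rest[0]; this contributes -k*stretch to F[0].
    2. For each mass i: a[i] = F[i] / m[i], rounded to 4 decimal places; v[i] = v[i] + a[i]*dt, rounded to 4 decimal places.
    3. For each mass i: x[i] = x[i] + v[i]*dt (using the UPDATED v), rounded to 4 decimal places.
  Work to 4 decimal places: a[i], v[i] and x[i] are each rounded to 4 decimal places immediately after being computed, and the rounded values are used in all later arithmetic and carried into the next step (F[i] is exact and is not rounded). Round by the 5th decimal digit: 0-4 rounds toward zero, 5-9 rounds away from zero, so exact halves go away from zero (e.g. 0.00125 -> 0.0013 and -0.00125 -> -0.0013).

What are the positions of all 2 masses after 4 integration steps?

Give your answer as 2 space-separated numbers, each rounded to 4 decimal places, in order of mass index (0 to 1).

Step 0: x=[8.0000 13.0000] v=[0.0000 0.0000]
Step 1: x=[7.2500 13.2500] v=[-1.5000 0.5000]
Step 2: x=[6.1875 13.5000] v=[-2.1250 0.5000]
Step 3: x=[5.4063 13.4219] v=[-1.5625 -0.1563]
Step 4: x=[5.2774 12.8399] v=[-0.2579 -1.1641]

Answer: 5.2774 12.8399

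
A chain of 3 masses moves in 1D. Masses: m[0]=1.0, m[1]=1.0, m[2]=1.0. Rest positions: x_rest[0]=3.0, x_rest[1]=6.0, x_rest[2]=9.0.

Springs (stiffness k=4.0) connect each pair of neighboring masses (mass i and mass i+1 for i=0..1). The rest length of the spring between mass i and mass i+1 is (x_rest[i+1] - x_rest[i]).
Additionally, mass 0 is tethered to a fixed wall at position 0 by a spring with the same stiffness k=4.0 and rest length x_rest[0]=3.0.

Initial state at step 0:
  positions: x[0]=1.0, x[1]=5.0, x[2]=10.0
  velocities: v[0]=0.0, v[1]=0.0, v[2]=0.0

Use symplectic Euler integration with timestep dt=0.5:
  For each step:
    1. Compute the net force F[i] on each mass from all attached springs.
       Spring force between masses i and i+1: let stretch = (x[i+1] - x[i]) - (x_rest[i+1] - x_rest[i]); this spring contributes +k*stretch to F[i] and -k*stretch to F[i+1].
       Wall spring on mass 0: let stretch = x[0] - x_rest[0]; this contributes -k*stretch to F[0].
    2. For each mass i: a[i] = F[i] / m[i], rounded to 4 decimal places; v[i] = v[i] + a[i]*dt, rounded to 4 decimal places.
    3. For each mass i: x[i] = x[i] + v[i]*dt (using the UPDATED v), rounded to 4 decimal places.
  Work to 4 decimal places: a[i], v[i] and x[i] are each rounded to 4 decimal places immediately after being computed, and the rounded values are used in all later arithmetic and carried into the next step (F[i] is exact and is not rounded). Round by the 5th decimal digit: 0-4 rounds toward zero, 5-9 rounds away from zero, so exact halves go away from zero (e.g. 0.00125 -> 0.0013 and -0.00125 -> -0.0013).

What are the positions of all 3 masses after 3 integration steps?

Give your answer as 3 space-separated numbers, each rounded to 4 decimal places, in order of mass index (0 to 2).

Answer: 3.0000 6.0000 9.0000

Derivation:
Step 0: x=[1.0000 5.0000 10.0000] v=[0.0000 0.0000 0.0000]
Step 1: x=[4.0000 6.0000 8.0000] v=[6.0000 2.0000 -4.0000]
Step 2: x=[5.0000 7.0000 7.0000] v=[2.0000 2.0000 -2.0000]
Step 3: x=[3.0000 6.0000 9.0000] v=[-4.0000 -2.0000 4.0000]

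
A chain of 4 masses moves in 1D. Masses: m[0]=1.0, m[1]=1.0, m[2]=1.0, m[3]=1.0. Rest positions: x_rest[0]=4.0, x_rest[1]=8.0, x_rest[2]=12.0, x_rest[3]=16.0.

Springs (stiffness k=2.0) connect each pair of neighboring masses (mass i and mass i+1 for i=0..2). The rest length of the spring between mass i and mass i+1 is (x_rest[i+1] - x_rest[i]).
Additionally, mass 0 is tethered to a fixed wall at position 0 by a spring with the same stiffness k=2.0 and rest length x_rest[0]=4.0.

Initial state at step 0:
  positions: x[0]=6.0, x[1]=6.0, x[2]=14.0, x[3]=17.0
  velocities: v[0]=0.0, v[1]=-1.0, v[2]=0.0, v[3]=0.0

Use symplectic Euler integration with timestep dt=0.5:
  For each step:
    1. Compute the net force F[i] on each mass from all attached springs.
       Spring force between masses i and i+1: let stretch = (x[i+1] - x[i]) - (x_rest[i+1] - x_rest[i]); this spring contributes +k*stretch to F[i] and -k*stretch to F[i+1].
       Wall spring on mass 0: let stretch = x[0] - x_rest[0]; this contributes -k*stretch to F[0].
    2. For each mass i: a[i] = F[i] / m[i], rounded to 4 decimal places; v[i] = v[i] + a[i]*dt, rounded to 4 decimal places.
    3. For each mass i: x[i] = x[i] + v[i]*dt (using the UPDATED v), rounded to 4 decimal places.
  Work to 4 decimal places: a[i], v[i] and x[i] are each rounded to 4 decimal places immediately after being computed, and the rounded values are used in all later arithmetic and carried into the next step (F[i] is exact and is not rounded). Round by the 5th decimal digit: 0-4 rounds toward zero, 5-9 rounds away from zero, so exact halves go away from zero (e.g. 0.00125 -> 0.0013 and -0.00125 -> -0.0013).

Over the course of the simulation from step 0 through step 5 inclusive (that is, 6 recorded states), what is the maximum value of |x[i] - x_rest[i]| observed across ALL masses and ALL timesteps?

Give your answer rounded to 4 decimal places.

Answer: 2.7500

Derivation:
Step 0: x=[6.0000 6.0000 14.0000 17.0000] v=[0.0000 -1.0000 0.0000 0.0000]
Step 1: x=[3.0000 9.5000 11.5000 17.5000] v=[-6.0000 7.0000 -5.0000 1.0000]
Step 2: x=[1.7500 10.7500 11.0000 17.0000] v=[-2.5000 2.5000 -1.0000 -1.0000]
Step 3: x=[4.1250 7.6250 13.3750 15.5000] v=[4.7500 -6.2500 4.7500 -3.0000]
Step 4: x=[6.1875 5.6250 13.9375 14.9375] v=[4.1250 -4.0000 1.1250 -1.1250]
Step 5: x=[4.8750 8.0625 10.8438 15.8750] v=[-2.6250 4.8750 -6.1875 1.8750]
Max displacement = 2.7500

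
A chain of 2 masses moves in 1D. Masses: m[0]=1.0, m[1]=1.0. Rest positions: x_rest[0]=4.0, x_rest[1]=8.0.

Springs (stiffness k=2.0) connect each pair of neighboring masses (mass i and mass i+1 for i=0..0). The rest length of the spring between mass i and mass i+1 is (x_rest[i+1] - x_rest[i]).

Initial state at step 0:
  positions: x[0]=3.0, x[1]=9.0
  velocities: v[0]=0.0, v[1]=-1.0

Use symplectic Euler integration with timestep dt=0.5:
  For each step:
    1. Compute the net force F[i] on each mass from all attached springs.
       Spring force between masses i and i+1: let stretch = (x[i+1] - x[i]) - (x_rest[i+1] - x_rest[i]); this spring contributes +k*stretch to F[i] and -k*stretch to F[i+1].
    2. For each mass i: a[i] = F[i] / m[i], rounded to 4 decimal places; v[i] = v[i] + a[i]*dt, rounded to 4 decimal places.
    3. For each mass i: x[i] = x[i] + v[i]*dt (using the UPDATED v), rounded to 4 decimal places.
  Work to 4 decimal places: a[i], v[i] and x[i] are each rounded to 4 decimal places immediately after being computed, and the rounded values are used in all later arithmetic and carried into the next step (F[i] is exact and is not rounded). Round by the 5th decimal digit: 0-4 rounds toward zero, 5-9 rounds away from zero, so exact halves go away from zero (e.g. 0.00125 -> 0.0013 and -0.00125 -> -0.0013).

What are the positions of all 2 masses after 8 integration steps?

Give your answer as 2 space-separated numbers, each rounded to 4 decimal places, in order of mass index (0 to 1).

Step 0: x=[3.0000 9.0000] v=[0.0000 -1.0000]
Step 1: x=[4.0000 7.5000] v=[2.0000 -3.0000]
Step 2: x=[4.7500 6.2500] v=[1.5000 -2.5000]
Step 3: x=[4.2500 6.2500] v=[-1.0000 0.0000]
Step 4: x=[2.7500 7.2500] v=[-3.0000 2.0000]
Step 5: x=[1.5000 8.0000] v=[-2.5000 1.5000]
Step 6: x=[1.5000 7.5000] v=[0.0000 -1.0000]
Step 7: x=[2.5000 6.0000] v=[2.0000 -3.0000]
Step 8: x=[3.2500 4.7500] v=[1.5000 -2.5000]

Answer: 3.2500 4.7500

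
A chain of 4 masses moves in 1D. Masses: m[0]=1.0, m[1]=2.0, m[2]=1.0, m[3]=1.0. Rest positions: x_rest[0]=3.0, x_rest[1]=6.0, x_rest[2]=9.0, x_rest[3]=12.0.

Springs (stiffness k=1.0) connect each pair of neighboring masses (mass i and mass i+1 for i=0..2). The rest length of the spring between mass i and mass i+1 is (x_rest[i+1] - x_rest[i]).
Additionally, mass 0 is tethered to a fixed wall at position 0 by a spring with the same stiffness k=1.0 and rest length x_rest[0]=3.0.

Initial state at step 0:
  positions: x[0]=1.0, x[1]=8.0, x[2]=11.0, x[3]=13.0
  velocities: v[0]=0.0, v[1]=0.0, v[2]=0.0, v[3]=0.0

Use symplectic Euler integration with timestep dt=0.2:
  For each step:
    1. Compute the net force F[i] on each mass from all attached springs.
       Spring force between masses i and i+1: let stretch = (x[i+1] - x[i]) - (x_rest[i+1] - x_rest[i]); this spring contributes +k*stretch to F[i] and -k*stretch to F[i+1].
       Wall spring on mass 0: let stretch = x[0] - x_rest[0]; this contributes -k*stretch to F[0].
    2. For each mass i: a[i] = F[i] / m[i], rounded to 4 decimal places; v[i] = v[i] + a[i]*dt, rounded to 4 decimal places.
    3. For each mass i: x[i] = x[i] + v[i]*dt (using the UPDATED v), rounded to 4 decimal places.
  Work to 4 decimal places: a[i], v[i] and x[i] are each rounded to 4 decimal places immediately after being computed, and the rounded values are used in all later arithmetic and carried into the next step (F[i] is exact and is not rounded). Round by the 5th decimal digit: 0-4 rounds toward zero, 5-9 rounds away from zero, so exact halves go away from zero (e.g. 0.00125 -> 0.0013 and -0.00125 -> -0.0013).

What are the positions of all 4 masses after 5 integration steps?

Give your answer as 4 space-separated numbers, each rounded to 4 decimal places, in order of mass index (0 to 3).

Step 0: x=[1.0000 8.0000 11.0000 13.0000] v=[0.0000 0.0000 0.0000 0.0000]
Step 1: x=[1.2400 7.9200 10.9600 13.0400] v=[1.2000 -0.4000 -0.2000 0.2000]
Step 2: x=[1.6976 7.7672 10.8816 13.1168] v=[2.2880 -0.7640 -0.3920 0.3840]
Step 3: x=[2.3301 7.5553 10.7680 13.2242] v=[3.1624 -1.0595 -0.5678 0.5370]
Step 4: x=[3.0784 7.3031 10.6242 13.3534] v=[3.7414 -1.2608 -0.7191 0.6458]
Step 5: x=[3.8725 7.0329 10.4567 13.4934] v=[3.9707 -1.3512 -0.8375 0.7000]

Answer: 3.8725 7.0329 10.4567 13.4934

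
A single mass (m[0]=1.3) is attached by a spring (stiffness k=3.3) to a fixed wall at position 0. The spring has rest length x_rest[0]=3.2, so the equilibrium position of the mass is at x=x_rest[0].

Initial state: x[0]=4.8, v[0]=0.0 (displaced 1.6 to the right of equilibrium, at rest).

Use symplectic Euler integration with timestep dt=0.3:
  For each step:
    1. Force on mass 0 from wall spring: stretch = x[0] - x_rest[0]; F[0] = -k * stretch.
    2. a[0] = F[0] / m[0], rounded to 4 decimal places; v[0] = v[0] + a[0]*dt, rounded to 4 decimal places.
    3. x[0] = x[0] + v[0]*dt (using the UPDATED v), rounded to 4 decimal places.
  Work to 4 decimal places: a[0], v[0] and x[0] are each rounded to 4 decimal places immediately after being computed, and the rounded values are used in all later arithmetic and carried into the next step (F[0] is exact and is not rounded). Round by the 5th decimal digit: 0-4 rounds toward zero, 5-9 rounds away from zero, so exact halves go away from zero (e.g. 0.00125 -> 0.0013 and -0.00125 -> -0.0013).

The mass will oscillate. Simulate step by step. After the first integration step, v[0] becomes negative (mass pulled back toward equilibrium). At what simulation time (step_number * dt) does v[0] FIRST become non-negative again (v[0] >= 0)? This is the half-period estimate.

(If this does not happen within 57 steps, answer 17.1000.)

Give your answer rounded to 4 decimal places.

Step 0: x=[4.8000] v=[0.0000]
Step 1: x=[4.4345] v=[-1.2185]
Step 2: x=[3.7869] v=[-2.1586]
Step 3: x=[3.0053] v=[-2.6055]
Step 4: x=[2.2681] v=[-2.4572]
Step 5: x=[1.7439] v=[-1.7475]
Step 6: x=[1.5523] v=[-0.6386]
Step 7: x=[1.7372] v=[0.6162]
First v>=0 after going negative at step 7, time=2.1000

Answer: 2.1000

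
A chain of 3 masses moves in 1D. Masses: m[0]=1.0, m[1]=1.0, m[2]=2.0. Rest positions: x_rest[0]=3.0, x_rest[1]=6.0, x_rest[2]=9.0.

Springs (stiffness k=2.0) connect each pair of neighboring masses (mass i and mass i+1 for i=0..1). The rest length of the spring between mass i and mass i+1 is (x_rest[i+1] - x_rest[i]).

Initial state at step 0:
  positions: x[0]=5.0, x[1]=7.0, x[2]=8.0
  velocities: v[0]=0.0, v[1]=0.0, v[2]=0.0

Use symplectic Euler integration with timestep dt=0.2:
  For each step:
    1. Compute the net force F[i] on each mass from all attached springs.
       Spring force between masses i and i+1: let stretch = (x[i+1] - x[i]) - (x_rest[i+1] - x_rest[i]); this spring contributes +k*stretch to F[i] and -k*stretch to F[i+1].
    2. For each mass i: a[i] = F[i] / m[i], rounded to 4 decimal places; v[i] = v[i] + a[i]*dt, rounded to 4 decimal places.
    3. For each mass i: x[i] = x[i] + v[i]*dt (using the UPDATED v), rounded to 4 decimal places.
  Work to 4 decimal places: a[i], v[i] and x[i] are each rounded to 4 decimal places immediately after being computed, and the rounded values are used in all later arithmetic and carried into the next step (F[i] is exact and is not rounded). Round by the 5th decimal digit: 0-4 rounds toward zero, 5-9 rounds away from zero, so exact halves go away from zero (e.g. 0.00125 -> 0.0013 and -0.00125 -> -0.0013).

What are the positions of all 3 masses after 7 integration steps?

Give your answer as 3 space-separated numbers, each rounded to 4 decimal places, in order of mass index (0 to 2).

Answer: 2.9320 5.9188 9.5747

Derivation:
Step 0: x=[5.0000 7.0000 8.0000] v=[0.0000 0.0000 0.0000]
Step 1: x=[4.9200 6.9200 8.0800] v=[-0.4000 -0.4000 0.4000]
Step 2: x=[4.7600 6.7728 8.2336] v=[-0.8000 -0.7360 0.7680]
Step 3: x=[4.5210 6.5814 8.4488] v=[-1.1949 -0.9568 1.0758]
Step 4: x=[4.2069 6.3746 8.7093] v=[-1.5707 -1.0340 1.3023]
Step 5: x=[3.8262 6.1812 8.9964] v=[-1.9036 -0.9672 1.4354]
Step 6: x=[3.3939 6.0246 9.2909] v=[-2.1616 -0.7831 1.4724]
Step 7: x=[2.9320 5.9188 9.5747] v=[-2.3093 -0.5289 1.4191]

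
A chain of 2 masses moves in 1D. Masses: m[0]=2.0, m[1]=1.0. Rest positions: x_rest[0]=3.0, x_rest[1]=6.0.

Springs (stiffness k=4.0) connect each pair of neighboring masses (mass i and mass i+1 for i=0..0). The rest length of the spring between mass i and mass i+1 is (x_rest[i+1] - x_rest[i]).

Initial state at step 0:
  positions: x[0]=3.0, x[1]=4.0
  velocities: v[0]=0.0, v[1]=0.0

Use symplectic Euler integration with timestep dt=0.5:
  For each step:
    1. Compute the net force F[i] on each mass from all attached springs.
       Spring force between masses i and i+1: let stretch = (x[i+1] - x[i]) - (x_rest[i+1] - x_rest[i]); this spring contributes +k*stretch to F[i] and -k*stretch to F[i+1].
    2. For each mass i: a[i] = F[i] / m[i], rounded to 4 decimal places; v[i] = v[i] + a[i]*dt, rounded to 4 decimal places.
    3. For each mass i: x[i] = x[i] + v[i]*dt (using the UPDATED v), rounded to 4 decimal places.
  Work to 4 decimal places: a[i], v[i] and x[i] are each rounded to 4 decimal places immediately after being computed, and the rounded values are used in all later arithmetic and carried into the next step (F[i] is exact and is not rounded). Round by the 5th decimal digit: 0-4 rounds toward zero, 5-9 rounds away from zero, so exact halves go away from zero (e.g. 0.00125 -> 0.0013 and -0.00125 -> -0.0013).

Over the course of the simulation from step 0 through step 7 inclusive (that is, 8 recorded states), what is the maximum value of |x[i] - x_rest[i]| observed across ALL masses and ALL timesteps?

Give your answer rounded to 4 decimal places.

Step 0: x=[3.0000 4.0000] v=[0.0000 0.0000]
Step 1: x=[2.0000 6.0000] v=[-2.0000 4.0000]
Step 2: x=[1.5000 7.0000] v=[-1.0000 2.0000]
Step 3: x=[2.2500 5.5000] v=[1.5000 -3.0000]
Step 4: x=[3.1250 3.7500] v=[1.7500 -3.5000]
Step 5: x=[2.8125 4.3750] v=[-0.6250 1.2500]
Step 6: x=[1.7813 6.4375] v=[-2.0625 4.1250]
Step 7: x=[1.5782 6.8438] v=[-0.4063 0.8126]
Max displacement = 2.2500

Answer: 2.2500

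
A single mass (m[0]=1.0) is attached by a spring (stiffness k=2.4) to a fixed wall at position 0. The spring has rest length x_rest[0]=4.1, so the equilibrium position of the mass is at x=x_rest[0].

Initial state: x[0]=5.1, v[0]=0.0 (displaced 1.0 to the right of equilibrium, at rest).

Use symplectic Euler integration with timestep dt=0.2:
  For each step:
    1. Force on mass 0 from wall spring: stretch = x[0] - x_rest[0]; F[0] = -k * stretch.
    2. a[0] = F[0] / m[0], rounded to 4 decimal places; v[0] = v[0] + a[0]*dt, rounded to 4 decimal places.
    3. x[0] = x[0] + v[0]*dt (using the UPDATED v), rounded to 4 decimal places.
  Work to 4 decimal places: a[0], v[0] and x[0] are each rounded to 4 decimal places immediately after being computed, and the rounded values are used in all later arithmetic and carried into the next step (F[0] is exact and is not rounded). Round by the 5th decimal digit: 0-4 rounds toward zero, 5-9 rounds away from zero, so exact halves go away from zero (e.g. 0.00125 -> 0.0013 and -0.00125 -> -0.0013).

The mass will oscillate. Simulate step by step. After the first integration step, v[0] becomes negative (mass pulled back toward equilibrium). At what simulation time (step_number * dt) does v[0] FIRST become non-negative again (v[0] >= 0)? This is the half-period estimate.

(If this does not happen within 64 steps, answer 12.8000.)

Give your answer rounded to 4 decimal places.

Answer: 2.2000

Derivation:
Step 0: x=[5.1000] v=[0.0000]
Step 1: x=[5.0040] v=[-0.4800]
Step 2: x=[4.8212] v=[-0.9139]
Step 3: x=[4.5692] v=[-1.2601]
Step 4: x=[4.2721] v=[-1.4853]
Step 5: x=[3.9585] v=[-1.5679]
Step 6: x=[3.6585] v=[-1.5000]
Step 7: x=[3.4009] v=[-1.2881]
Step 8: x=[3.2104] v=[-0.9525]
Step 9: x=[3.1053] v=[-0.5255]
Step 10: x=[3.0957] v=[-0.0480]
Step 11: x=[3.1825] v=[0.4341]
First v>=0 after going negative at step 11, time=2.2000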